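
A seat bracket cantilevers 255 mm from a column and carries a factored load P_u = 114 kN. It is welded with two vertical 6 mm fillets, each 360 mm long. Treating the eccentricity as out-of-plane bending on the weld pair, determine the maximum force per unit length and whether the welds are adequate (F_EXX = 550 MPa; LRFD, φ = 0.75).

L_w = 2 × 360 = 720 mm; section modulus (unit throat) S = 2 × L²/6 = 43200 mm².
Direct shear f_v = P/L_w = 114×10³/720 = 158.3 N/mm.
Moment M = P × e = 114×10³ × 255 = 29070000 N·mm; bending f_b = M/S = 672.9 N/mm.
f_max = √(f_v² + f_b²) = √(158.3² + 672.9²) = 691.3 N/mm.
φr_n = 0.75 × 0.6 × 550 × (0.707 × 6) = 1050 N/mm → adequate.

f_max ≈ 691 N/mm; adequate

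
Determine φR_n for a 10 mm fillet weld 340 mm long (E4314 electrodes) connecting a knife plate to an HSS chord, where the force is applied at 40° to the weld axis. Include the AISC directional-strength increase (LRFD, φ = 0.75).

E43XX → F_EXX = 430 MPa.
t_e = 0.707 × 10 = 7.07 mm; A_we = 7.07 × 340 = 2404 mm².
Directional factor: 1.0 + 0.5 sin^1.5(40°) = 1.258.
F_nw = 0.6 × 430 × 1.258 = 324.5 MPa.
φR_n = 0.75 × 324.5 × 2404 × 10⁻³ = 585 kN.

φR_n ≈ 585 kN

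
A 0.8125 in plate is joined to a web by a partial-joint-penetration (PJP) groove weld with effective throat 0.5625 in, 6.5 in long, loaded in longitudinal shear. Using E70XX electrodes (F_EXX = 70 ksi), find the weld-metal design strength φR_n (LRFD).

Effective throat (given) t_e = 0.5625 in.
A_we = 0.5625 × 6.5 = 3.656 in².
F_nw = 0.6 F_EXX = 42 ksi.
φR_n = 0.75 × 42 × 3.656 = 115.2 kips.

φR_n ≈ 115 kips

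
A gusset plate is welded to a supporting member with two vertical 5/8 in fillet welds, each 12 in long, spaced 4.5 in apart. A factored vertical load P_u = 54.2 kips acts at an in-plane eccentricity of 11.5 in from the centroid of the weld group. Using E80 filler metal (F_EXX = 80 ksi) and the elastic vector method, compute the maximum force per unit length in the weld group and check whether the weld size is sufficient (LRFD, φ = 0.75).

f_max ≈ 10.8 kip/in; adequate

Total weld length L_w = 24 in. Treat welds as unit-width lines.
Polar moment about centroid: J = 2[d³/12 + d(b/2)²] = 2[12³/12 + 12×2.25²] = 409.5 in³.
Direct shear f_v = P/L_w = 54.2 / 24 = 2.258 kip/in (vertical).
Torsion M = P·e = 54.2 × 11.5 = 623.3 kip·in.
Critical point at (x, y) = (2.25, 6) from centroid. f_tx = M·y/J = 9.133 kip/in; f_ty = M·x/J = 3.425 kip/in.
Resultant f_max = √[f_tx² + (f_v + f_ty)²] = √[9.133² + (2.258 + 3.425)²] = 10.76 kip/in.
Capacity per unit length: φr_n = 0.75 × 0.6 × 80 × (0.707 × 0.625) = 15.91 kip/in.
10.76 ≤ 15.91 → adequate.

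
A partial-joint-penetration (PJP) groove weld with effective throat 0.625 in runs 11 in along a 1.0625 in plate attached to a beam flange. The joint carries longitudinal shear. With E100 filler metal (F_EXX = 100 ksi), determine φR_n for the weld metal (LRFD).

φR_n ≈ 309 kips

Effective throat (given) t_e = 0.625 in.
A_we = 0.625 × 11 = 6.875 in².
F_nw = 0.6 F_EXX = 60 ksi.
φR_n = 0.75 × 60 × 6.875 = 309.4 kips.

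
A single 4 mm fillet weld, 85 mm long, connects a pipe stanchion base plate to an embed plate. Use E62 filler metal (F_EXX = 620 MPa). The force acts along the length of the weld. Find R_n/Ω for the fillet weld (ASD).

R_n/Ω ≈ 44.7 kN

Effective throat t_e = 0.707 × 4 = 2.828 mm.
Total length L = 85 mm; A_we = 2.828 × 85 = 240.4 mm².
F_nw = 0.6 F_EXX = 0.6 × 620 = 372 MPa.
R_n = 372 × 240.4 × 10⁻³ = 89.42 kN; R_n/Ω = 89.42/2.0 = 44.71 kN.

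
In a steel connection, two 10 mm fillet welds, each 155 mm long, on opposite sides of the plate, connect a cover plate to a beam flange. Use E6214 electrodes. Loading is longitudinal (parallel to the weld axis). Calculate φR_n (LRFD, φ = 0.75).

φR_n ≈ 611 kN

E62XX → F_EXX = 620 MPa.
Effective throat t_e = 0.707 × 10 = 7.07 mm.
Total length L = 310 mm; A_we = 7.07 × 310 = 2192 mm².
F_nw = 0.6 F_EXX = 0.6 × 620 = 372 MPa.
φR_n = 0.75 × 372 × 2192 × 10⁻³ = 611.5 kN.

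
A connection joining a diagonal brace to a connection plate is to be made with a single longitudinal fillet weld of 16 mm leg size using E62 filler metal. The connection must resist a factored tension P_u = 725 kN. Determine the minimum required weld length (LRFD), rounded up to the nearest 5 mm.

E62XX → F_EXX = 620 MPa.
Throat t_e = 0.707 × 16 = 11.31 mm.
φr_n = 0.75 × 0.6 × 620 × 11.31 × 10⁻³ = 3.156 kN/mm.
L_req = P_u / φr_n = 725 / 3.156 = 229.7 mm total.
Round up → use L = 230 mm.

L = 230 mm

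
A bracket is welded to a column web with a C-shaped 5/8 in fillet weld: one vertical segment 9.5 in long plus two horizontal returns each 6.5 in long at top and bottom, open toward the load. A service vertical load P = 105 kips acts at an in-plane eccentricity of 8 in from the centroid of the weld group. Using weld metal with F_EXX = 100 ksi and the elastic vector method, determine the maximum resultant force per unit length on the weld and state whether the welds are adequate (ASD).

Total weld length L_w = 22.5 in. Treat welds as unit-width lines.
Centroid: x̄ = 2×6.5×3.25 / 22.5 = 1.878 in from the vertical weld.
Polar moment about centroid: J = I_x + I_y = [9.5³/12 + 2×6.5×4.75²] + [9.5×1.878² + 2(6.5³/12 + 6.5×1.372²)] = 468.5 in³.
Direct shear f_v = P/L_w = 105 / 22.5 = 4.667 kip/in (vertical).
Torsion M = P·e = 105 × 8 = 840 kip·in.
Critical point at (x, y) = (4.622, 4.75) from centroid. f_tx = M·y/J = 8.516 kip/in; f_ty = M·x/J = 8.287 kip/in.
Resultant f_max = √[f_tx² + (f_v + f_ty)²] = √[8.516² + (4.667 + 8.287)²] = 15.5 kip/in.
Capacity per unit length: r_n/Ω = (1/2.0) × 0.6 × 100 × (0.707 × 0.625) = 13.26 kip/in.
15.5 > 13.26 → NOT adequate.

f_max ≈ 15.5 kip/in; NOT adequate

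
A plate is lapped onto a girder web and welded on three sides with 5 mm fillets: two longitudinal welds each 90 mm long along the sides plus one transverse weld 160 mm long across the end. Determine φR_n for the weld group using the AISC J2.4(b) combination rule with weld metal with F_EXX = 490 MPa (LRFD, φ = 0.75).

t_e = 0.707 × 5 = 3.535 mm.
R_nwl = 0.6 × 490 × 3.535 × 180 × 10⁻³ = 187.1 kN (longitudinal, 2 welds).
R_nwt = 0.6 × 490 × 3.535 × 160 × 10⁻³ = 166.3 kN (transverse, base value).
(i) R_nwl + R_nwt = 353.4 kN; (ii) 0.85 R_nwl + 1.5 R_nwt = 408.4 kN.
R_n = max = 408.4 kN [governs: (ii)]; φR_n = 306.3 kN.

φR_n ≈ 306 kN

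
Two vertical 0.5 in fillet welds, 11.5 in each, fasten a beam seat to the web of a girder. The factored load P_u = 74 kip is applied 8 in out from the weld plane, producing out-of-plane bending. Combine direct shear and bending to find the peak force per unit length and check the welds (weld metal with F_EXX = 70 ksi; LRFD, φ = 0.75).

L_w = 2 × 11.5 = 23 in; section modulus (unit throat) S = 2 × L²/6 = 44.08 in².
Direct shear f_v = P/L_w = 74/23 = 3.217 kip/in.
Moment M = P × e = 74 × 8 = 592 kip·in; bending f_b = M/S = 13.43 kip/in.
f_max = √(f_v² + f_b²) = √(3.217² + 13.43²) = 13.81 kip/in.
φr_n = 0.75 × 0.6 × 70 × (0.707 × 0.5) = 11.14 kip/in → NOT adequate.

f_max ≈ 13.8 kip/in; NOT adequate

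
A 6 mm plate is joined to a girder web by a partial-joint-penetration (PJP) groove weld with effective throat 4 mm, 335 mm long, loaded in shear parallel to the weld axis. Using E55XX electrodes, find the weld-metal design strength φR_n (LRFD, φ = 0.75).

E55XX → F_EXX = 550 MPa.
Effective throat (given) t_e = 4 mm.
A_we = 4 × 335 = 1340 mm².
F_nw = 0.6 F_EXX = 330 MPa.
φR_n = 0.75 × 330 × 1340 × 10⁻³ = 331.6 kN.

φR_n ≈ 332 kN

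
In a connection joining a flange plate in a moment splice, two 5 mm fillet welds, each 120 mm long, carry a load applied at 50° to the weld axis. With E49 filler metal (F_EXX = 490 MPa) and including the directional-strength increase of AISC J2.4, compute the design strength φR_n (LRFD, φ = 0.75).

t_e = 0.707 × 5 = 3.535 mm; A_we = 3.535 × 240 = 848.4 mm².
Directional factor: 1.0 + 0.5 sin^1.5(50°) = 1.335.
F_nw = 0.6 × 490 × 1.335 = 392.6 MPa.
φR_n = 0.75 × 392.6 × 848.4 × 10⁻³ = 249.8 kN.

φR_n ≈ 250 kN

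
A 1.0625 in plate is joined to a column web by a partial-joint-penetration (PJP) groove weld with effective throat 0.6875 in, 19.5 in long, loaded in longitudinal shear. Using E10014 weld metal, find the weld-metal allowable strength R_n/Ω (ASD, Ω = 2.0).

E100XX → F_EXX = 100 ksi.
Effective throat (given) t_e = 0.6875 in.
A_we = 0.6875 × 19.5 = 13.41 in².
F_nw = 0.6 F_EXX = 60 ksi.
R_n/Ω = (60 × 13.41) / 2.0 = 402.2 kips.

R_n/Ω ≈ 402 kips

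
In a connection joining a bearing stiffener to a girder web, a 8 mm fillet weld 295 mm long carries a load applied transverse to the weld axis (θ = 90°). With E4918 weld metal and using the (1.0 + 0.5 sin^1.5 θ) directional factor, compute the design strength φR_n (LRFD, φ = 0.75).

φR_n ≈ 552 kN

E49XX → F_EXX = 490 MPa.
t_e = 0.707 × 8 = 5.656 mm; A_we = 5.656 × 295 = 1669 mm².
Directional factor: 1.0 + 0.5 sin^1.5(90°) = 1.5.
F_nw = 0.6 × 490 × 1.5 = 441 MPa.
φR_n = 0.75 × 441 × 1669 × 10⁻³ = 551.9 kN.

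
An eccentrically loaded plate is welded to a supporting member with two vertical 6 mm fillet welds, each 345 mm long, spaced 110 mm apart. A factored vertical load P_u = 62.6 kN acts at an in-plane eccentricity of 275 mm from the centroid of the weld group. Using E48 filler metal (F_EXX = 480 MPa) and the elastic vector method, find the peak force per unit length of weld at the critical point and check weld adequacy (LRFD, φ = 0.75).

Total weld length L_w = 690 mm. Treat welds as unit-width lines.
Polar moment about centroid: J = 2[d³/12 + d(b/2)²] = 2[345³/12 + 345×55²] = 8931000 mm³.
Direct shear f_v = P/L_w = 62.6×10³ / 690 = 90.72 N/mm (vertical).
Torsion M = P·e = 62.6×10³ × 275 = 17215000 N·mm.
Critical point at (x, y) = (55, 172.5) from centroid. f_tx = M·y/J = 332.5 N/mm; f_ty = M·x/J = 106 N/mm.
Resultant f_max = √[f_tx² + (f_v + f_ty)²] = √[332.5² + (90.72 + 106)²] = 386.3 N/mm.
Capacity per unit length: φr_n = 0.75 × 0.6 × 480 × (0.707 × 6) = 916.3 N/mm.
386.3 ≤ 916.3 → adequate.

f_max ≈ 386 N/mm; adequate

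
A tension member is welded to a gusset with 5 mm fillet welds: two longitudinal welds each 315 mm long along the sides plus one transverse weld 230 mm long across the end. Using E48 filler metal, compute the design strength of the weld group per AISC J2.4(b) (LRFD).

φR_n ≈ 672 kN

E48XX → F_EXX = 480 MPa.
t_e = 0.707 × 5 = 3.535 mm.
R_nwl = 0.6 × 480 × 3.535 × 630 × 10⁻³ = 641.4 kN (longitudinal, 2 welds).
R_nwt = 0.6 × 480 × 3.535 × 230 × 10⁻³ = 234.2 kN (transverse, base value).
(i) R_nwl + R_nwt = 875.5 kN; (ii) 0.85 R_nwl + 1.5 R_nwt = 896.4 kN.
R_n = max = 896.4 kN [governs: (ii)]; φR_n = 672.3 kN.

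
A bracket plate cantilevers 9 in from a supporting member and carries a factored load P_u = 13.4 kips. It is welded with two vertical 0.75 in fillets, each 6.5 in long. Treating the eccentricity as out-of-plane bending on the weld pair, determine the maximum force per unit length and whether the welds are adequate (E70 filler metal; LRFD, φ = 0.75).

E70XX → F_EXX = 70 ksi.
L_w = 2 × 6.5 = 13 in; section modulus (unit throat) S = 2 × L²/6 = 14.08 in².
Direct shear f_v = P/L_w = 13.4/13 = 1.031 kip/in.
Moment M = P × e = 13.4 × 9 = 120.6 kip·in; bending f_b = M/S = 8.563 kip/in.
f_max = √(f_v² + f_b²) = √(1.031² + 8.563²) = 8.625 kip/in.
φr_n = 0.75 × 0.6 × 70 × (0.707 × 0.75) = 16.7 kip/in → adequate.

f_max ≈ 8.63 kip/in; adequate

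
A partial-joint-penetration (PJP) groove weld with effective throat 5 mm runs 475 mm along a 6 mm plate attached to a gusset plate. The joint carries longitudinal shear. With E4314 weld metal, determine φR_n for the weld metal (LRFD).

φR_n ≈ 460 kN

E43XX → F_EXX = 430 MPa.
Effective throat (given) t_e = 5 mm.
A_we = 5 × 475 = 2375 mm².
F_nw = 0.6 F_EXX = 258 MPa.
φR_n = 0.75 × 258 × 2375 × 10⁻³ = 459.6 kN.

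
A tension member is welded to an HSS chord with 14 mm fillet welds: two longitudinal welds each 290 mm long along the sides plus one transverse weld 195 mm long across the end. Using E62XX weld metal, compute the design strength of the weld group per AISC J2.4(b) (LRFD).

φR_n ≈ 2170 kN

E62XX → F_EXX = 620 MPa.
t_e = 0.707 × 14 = 9.898 mm.
R_nwl = 0.6 × 620 × 9.898 × 580 × 10⁻³ = 2136 kN (longitudinal, 2 welds).
R_nwt = 0.6 × 620 × 9.898 × 195 × 10⁻³ = 718 kN (transverse, base value).
(i) R_nwl + R_nwt = 2854 kN; (ii) 0.85 R_nwl + 1.5 R_nwt = 2892 kN.
R_n = max = 2892 kN [governs: (ii)]; φR_n = 2169 kN.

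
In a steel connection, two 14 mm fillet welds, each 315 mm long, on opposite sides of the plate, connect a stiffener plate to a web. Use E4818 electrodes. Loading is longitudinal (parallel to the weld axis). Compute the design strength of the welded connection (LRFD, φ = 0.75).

φR_n ≈ 1350 kN

E48XX → F_EXX = 480 MPa.
Effective throat t_e = 0.707 × 14 = 9.898 mm.
Total length L = 630 mm; A_we = 9.898 × 630 = 6236 mm².
F_nw = 0.6 F_EXX = 0.6 × 480 = 288 MPa.
φR_n = 0.75 × 288 × 6236 × 10⁻³ = 1347 kN.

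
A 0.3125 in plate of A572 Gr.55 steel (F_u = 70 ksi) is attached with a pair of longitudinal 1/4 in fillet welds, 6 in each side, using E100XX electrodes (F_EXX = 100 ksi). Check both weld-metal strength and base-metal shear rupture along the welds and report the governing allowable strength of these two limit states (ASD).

t_e = 0.707 × 0.25 = 0.1767 in; L = 12 in.
Weld metal: R_n/Ω = (1/2.0) × 0.6 × 100 × 0.1767 × 12 = 63.63 kip.
Base metal (shear rupture): R_n/Ω = (1/2.0) × 0.6 × 70 × 0.3125 × 12 = 78.75 kip.
Governing: weld metal.

R_n/Ω ≈ 63.6 kip (weld metal governs)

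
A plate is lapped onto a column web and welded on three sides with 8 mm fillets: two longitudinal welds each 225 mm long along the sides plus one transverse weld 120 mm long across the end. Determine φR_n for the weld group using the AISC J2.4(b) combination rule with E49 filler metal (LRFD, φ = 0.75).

E49XX → F_EXX = 490 MPa.
t_e = 0.707 × 8 = 5.656 mm.
R_nwl = 0.6 × 490 × 5.656 × 450 × 10⁻³ = 748.3 kN (longitudinal, 2 welds).
R_nwt = 0.6 × 490 × 5.656 × 120 × 10⁻³ = 199.5 kN (transverse, base value).
(i) R_nwl + R_nwt = 947.8 kN; (ii) 0.85 R_nwl + 1.5 R_nwt = 935.4 kN.
R_n = max = 947.8 kN [governs: (i)]; φR_n = 710.9 kN.

φR_n ≈ 711 kN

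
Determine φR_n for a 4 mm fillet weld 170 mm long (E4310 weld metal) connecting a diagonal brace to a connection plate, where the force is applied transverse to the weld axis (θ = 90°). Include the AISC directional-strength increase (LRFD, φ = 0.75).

φR_n ≈ 140 kN

E43XX → F_EXX = 430 MPa.
t_e = 0.707 × 4 = 2.828 mm; A_we = 2.828 × 170 = 480.8 mm².
Directional factor: 1.0 + 0.5 sin^1.5(90°) = 1.5.
F_nw = 0.6 × 430 × 1.5 = 387 MPa.
φR_n = 0.75 × 387 × 480.8 × 10⁻³ = 139.5 kN.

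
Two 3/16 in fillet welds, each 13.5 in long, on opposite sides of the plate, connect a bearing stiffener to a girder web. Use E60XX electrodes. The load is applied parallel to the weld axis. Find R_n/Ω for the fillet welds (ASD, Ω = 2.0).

R_n/Ω ≈ 64.4 kips

E60XX → F_EXX = 60 ksi.
Effective throat t_e = 0.707 × 0.1875 = 0.1326 in.
Total length L = 27 in; A_we = 0.1326 × 27 = 3.579 in².
F_nw = 0.6 F_EXX = 0.6 × 60 = 36 ksi.
R_n = 36 × 3.579 = 128.9 kips; R_n/Ω = 128.9/2.0 = 64.43 kips.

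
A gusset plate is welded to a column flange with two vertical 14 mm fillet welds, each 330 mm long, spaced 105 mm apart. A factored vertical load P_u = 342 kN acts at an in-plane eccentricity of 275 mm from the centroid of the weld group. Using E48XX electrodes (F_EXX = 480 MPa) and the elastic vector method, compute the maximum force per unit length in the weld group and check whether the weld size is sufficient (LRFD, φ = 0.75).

Total weld length L_w = 660 mm. Treat welds as unit-width lines.
Polar moment about centroid: J = 2[d³/12 + d(b/2)²] = 2[330³/12 + 330×52.5²] = 7809000 mm³.
Direct shear f_v = P/L_w = 342×10³ / 660 = 518.2 N/mm (vertical).
Torsion M = P·e = 342×10³ × 275 = 94050000 N·mm.
Critical point at (x, y) = (52.5, 165) from centroid. f_tx = M·y/J = 1987 N/mm; f_ty = M·x/J = 632.3 N/mm.
Resultant f_max = √[f_tx² + (f_v + f_ty)²] = √[1987² + (518.2 + 632.3)²] = 2296 N/mm.
Capacity per unit length: φr_n = 0.75 × 0.6 × 480 × (0.707 × 14) = 2138 N/mm.
2296 > 2138 → NOT adequate.

f_max ≈ 2300 N/mm; NOT adequate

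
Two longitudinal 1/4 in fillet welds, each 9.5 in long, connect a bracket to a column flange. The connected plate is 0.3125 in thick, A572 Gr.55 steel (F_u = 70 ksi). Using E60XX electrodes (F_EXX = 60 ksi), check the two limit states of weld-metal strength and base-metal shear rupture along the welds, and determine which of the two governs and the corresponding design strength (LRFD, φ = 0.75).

φR_n ≈ 90.7 kip (weld metal governs)

t_e = 0.707 × 0.25 = 0.1767 in; L = 19 in.
Weld metal: φR_n = 0.75 × 0.6 × 60 × 0.1767 × 19 = 90.67 kip.
Base metal (shear rupture): φR_n = 0.75 × 0.6 × 70 × 0.3125 × 19 = 187 kip.
Governing: weld metal.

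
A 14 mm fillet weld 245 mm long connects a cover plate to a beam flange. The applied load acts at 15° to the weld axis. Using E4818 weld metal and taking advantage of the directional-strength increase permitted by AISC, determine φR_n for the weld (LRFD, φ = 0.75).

E48XX → F_EXX = 480 MPa.
t_e = 0.707 × 14 = 9.898 mm; A_we = 9.898 × 245 = 2425 mm².
Directional factor: 1.0 + 0.5 sin^1.5(15°) = 1.066.
F_nw = 0.6 × 480 × 1.066 = 307 MPa.
φR_n = 0.75 × 307 × 2425 × 10⁻³ = 558.3 kN.

φR_n ≈ 558 kN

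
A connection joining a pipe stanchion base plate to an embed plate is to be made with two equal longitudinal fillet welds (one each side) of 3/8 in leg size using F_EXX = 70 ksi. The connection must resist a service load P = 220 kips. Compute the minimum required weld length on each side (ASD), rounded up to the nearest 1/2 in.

Throat t_e = 0.707 × 0.375 = 0.2651 in.
r_n/Ω = (0.6 × 70 × 0.2651) / 2.0 = 5.568 kip/in.
L_req = P / (r_n/Ω) = 220 / 5.568 = 39.51 in total.
Per side: 39.51 / 2 = 19.76 in.
Round up → use L = 20 in on each side.

L = 20 in on each side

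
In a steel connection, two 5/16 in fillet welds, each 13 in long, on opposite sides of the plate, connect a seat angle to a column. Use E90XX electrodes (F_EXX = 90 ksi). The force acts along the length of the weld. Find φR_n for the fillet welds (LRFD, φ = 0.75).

Effective throat t_e = 0.707 × 0.3125 = 0.2209 in.
Total length L = 26 in; A_we = 0.2209 × 26 = 5.744 in².
F_nw = 0.6 F_EXX = 0.6 × 90 = 54 ksi.
φR_n = 0.75 × 54 × 5.744 = 232.6 kips.

φR_n ≈ 233 kips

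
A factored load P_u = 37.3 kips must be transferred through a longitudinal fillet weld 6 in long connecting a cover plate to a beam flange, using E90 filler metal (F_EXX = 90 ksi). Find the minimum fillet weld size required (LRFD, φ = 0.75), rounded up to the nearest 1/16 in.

w = 1/4 in

Total weld length L = 6 in.
Required throat t_e = P_u / (φ × 0.6 F_EXX × L) = 37.3 / (0.75 × 0.6 × 90 × 6) = 0.1535 in.
Required leg w = t_e / 0.707 = 0.2171 in → use 1/4 in.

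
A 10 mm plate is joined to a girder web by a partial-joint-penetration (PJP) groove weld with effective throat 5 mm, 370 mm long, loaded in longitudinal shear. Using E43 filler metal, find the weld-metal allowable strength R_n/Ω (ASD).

R_n/Ω ≈ 239 kN

E43XX → F_EXX = 430 MPa.
Effective throat (given) t_e = 5 mm.
A_we = 5 × 370 = 1850 mm².
F_nw = 0.6 F_EXX = 258 MPa.
R_n/Ω = (258 × 1850) / 2.0 × 10⁻³ = 238.7 kN.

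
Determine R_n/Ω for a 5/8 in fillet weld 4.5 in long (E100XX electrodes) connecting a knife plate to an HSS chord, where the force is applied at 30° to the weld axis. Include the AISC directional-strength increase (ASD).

E100XX → F_EXX = 100 ksi.
t_e = 0.707 × 0.625 = 0.4419 in; A_we = 0.4419 × 4.5 = 1.988 in².
Directional factor: 1.0 + 0.5 sin^1.5(30°) = 1.177.
F_nw = 0.6 × 100 × 1.177 = 70.61 ksi.
R_n/Ω = (70.61 × 1.988) / 2.0 = 70.2 kips.

R_n/Ω ≈ 70.2 kips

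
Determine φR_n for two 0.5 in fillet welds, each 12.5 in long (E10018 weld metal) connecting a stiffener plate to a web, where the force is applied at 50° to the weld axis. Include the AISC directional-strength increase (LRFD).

φR_n ≈ 531 kips

E100XX → F_EXX = 100 ksi.
t_e = 0.707 × 0.5 = 0.3535 in; A_we = 0.3535 × 25 = 8.838 in².
Directional factor: 1.0 + 0.5 sin^1.5(50°) = 1.335.
F_nw = 0.6 × 100 × 1.335 = 80.11 ksi.
φR_n = 0.75 × 80.11 × 8.838 = 531 kips.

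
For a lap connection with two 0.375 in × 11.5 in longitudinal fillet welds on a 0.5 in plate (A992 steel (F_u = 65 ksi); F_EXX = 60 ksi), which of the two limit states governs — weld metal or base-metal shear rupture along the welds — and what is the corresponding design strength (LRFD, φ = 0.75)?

φR_n ≈ 165 kips (weld metal governs)

t_e = 0.707 × 0.375 = 0.2651 in; L = 23 in.
Weld metal: φR_n = 0.75 × 0.6 × 60 × 0.2651 × 23 = 164.6 kips.
Base metal (shear rupture): φR_n = 0.75 × 0.6 × 65 × 0.5 × 23 = 336.4 kips.
Governing: weld metal.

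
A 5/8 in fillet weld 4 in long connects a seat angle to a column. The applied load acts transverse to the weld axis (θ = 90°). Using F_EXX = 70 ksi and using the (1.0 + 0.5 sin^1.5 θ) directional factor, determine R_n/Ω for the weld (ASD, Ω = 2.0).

R_n/Ω ≈ 55.7 kips

t_e = 0.707 × 0.625 = 0.4419 in; A_we = 0.4419 × 4 = 1.767 in².
Directional factor: 1.0 + 0.5 sin^1.5(90°) = 1.5.
F_nw = 0.6 × 70 × 1.5 = 63 ksi.
R_n/Ω = (63 × 1.767) / 2.0 = 55.68 kips.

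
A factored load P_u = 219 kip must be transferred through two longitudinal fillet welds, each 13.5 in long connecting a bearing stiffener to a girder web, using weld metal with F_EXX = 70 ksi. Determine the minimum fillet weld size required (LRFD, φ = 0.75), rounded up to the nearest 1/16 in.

Total weld length L = 27 in.
Required throat t_e = P_u / (φ × 0.6 F_EXX × L) = 219 / (0.75 × 0.6 × 70 × 27) = 0.2575 in.
Required leg w = t_e / 0.707 = 0.3642 in → use 3/8 in.

w = 3/8 in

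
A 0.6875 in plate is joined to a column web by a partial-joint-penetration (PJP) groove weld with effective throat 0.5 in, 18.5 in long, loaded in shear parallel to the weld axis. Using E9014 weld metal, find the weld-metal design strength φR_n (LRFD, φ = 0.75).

E90XX → F_EXX = 90 ksi.
Effective throat (given) t_e = 0.5 in.
A_we = 0.5 × 18.5 = 9.25 in².
F_nw = 0.6 F_EXX = 54 ksi.
φR_n = 0.75 × 54 × 9.25 = 374.6 kips.

φR_n ≈ 375 kips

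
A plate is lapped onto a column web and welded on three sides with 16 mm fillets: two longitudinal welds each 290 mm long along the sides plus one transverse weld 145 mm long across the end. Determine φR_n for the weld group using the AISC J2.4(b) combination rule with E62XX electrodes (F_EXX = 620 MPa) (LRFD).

φR_n ≈ 2290 kN

t_e = 0.707 × 16 = 11.31 mm.
R_nwl = 0.6 × 620 × 11.31 × 580 × 10⁻³ = 2441 kN (longitudinal, 2 welds).
R_nwt = 0.6 × 620 × 11.31 × 145 × 10⁻³ = 610.2 kN (transverse, base value).
(i) R_nwl + R_nwt = 3051 kN; (ii) 0.85 R_nwl + 1.5 R_nwt = 2990 kN.
R_n = max = 3051 kN [governs: (i)]; φR_n = 2288 kN.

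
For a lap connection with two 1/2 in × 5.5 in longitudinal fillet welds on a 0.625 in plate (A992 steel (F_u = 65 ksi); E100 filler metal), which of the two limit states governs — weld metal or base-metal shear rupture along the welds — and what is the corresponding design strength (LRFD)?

φR_n ≈ 175 kips (weld metal governs)

E100XX → F_EXX = 100 ksi.
t_e = 0.707 × 0.5 = 0.3535 in; L = 11 in.
Weld metal: φR_n = 0.75 × 0.6 × 100 × 0.3535 × 11 = 175 kips.
Base metal (shear rupture): φR_n = 0.75 × 0.6 × 65 × 0.625 × 11 = 201.1 kips.
Governing: weld metal.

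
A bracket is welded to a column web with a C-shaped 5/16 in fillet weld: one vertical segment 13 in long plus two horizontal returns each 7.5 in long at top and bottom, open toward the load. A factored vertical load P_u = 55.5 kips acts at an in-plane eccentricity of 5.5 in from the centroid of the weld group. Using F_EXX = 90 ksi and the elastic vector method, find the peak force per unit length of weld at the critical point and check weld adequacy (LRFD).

Total weld length L_w = 28 in. Treat welds as unit-width lines.
Centroid: x̄ = 2×7.5×3.75 / 28 = 2.009 in from the vertical weld.
Polar moment about centroid: J = I_x + I_y = [13³/12 + 2×7.5×6.5²] + [13×2.009² + 2(7.5³/12 + 7.5×1.741²)] = 985.1 in³.
Direct shear f_v = P/L_w = 55.5 / 28 = 1.982 kip/in (vertical).
Torsion M = P·e = 55.5 × 5.5 = 305.25 kip·in.
Critical point at (x, y) = (5.491, 6.5) from centroid. f_tx = M·y/J = 2.014 kip/in; f_ty = M·x/J = 1.702 kip/in.
Resultant f_max = √[f_tx² + (f_v + f_ty)²] = √[2.014² + (1.982 + 1.702)²] = 4.198 kip/in.
Capacity per unit length: φr_n = 0.75 × 0.6 × 90 × (0.707 × 0.3125) = 8.948 kip/in.
4.198 ≤ 8.948 → adequate.

f_max ≈ 4.2 kip/in; adequate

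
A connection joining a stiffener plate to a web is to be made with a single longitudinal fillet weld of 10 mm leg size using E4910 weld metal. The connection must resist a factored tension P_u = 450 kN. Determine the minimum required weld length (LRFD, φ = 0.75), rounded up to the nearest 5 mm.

L = 290 mm

E49XX → F_EXX = 490 MPa.
Throat t_e = 0.707 × 10 = 7.07 mm.
φr_n = 0.75 × 0.6 × 490 × 7.07 × 10⁻³ = 1.559 kN/mm.
L_req = P_u / φr_n = 450 / 1.559 = 288.7 mm total.
Round up → use L = 290 mm.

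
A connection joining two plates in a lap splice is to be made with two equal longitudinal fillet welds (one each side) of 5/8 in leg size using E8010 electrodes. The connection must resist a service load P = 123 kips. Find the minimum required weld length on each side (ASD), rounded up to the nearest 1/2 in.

L = 6 in on each side

E80XX → F_EXX = 80 ksi.
Throat t_e = 0.707 × 0.625 = 0.4419 in.
r_n/Ω = (0.6 × 80 × 0.4419) / 2.0 = 10.6 kip/in.
L_req = P / (r_n/Ω) = 123 / 10.6 = 11.6 in total.
Per side: 11.6 / 2 = 5.799 in.
Round up → use L = 6 in on each side.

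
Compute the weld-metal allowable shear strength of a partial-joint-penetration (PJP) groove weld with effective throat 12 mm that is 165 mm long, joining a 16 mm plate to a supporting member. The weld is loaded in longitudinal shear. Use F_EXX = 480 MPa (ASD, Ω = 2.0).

R_n/Ω ≈ 285 kN

Effective throat (given) t_e = 12 mm.
A_we = 12 × 165 = 1980 mm².
F_nw = 0.6 F_EXX = 288 MPa.
R_n/Ω = (288 × 1980) / 2.0 × 10⁻³ = 285.1 kN.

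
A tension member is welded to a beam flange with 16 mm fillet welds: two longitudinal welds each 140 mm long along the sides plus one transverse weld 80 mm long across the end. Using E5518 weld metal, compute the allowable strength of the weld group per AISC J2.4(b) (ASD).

R_n/Ω ≈ 672 kN

E55XX → F_EXX = 550 MPa.
t_e = 0.707 × 16 = 11.31 mm.
R_nwl = 0.6 × 550 × 11.31 × 280 × 10⁻³ = 1045 kN (longitudinal, 2 welds).
R_nwt = 0.6 × 550 × 11.31 × 80 × 10⁻³ = 298.6 kN (transverse, base value).
(i) R_nwl + R_nwt = 1344 kN; (ii) 0.85 R_nwl + 1.5 R_nwt = 1336 kN.
R_n = max = 1344 kN [governs: (i)]; R_n/Ω = 671.9 kN.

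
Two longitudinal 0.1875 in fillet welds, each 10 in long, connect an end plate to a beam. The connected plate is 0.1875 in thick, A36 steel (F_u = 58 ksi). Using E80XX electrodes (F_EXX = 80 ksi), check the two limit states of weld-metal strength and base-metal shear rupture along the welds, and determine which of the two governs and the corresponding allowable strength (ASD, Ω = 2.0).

R_n/Ω ≈ 63.6 kip (weld metal governs)

t_e = 0.707 × 0.1875 = 0.1326 in; L = 20 in.
Weld metal: R_n/Ω = (1/2.0) × 0.6 × 80 × 0.1326 × 20 = 63.63 kip.
Base metal (shear rupture): R_n/Ω = (1/2.0) × 0.6 × 58 × 0.1875 × 20 = 65.25 kip.
Governing: weld metal.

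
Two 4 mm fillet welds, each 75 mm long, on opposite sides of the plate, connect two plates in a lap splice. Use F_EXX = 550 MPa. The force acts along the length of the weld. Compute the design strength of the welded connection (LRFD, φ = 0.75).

Effective throat t_e = 0.707 × 4 = 2.828 mm.
Total length L = 150 mm; A_we = 2.828 × 150 = 424.2 mm².
F_nw = 0.6 F_EXX = 0.6 × 550 = 330 MPa.
φR_n = 0.75 × 330 × 424.2 × 10⁻³ = 105 kN.

φR_n ≈ 105 kN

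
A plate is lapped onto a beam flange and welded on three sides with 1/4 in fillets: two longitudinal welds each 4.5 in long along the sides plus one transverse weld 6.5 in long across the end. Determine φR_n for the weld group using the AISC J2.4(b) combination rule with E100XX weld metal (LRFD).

E100XX → F_EXX = 100 ksi.
t_e = 0.707 × 0.25 = 0.1767 in.
R_nwl = 0.6 × 100 × 0.1767 × 9 = 95.44 kips (longitudinal, 2 welds).
R_nwt = 0.6 × 100 × 0.1767 × 6.5 = 68.93 kips (transverse, base value).
(i) R_nwl + R_nwt = 164.4 kips; (ii) 0.85 R_nwl + 1.5 R_nwt = 184.5 kips.
R_n = max = 184.5 kips [governs: (ii)]; φR_n = 138.4 kips.

φR_n ≈ 138 kips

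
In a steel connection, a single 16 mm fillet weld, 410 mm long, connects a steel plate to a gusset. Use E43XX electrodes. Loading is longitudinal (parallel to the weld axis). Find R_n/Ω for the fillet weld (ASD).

E43XX → F_EXX = 430 MPa.
Effective throat t_e = 0.707 × 16 = 11.31 mm.
Total length L = 410 mm; A_we = 11.31 × 410 = 4638 mm².
F_nw = 0.6 F_EXX = 0.6 × 430 = 258 MPa.
R_n = 258 × 4638 × 10⁻³ = 1197 kN; R_n/Ω = 1197/2.0 = 598.3 kN.

R_n/Ω ≈ 598 kN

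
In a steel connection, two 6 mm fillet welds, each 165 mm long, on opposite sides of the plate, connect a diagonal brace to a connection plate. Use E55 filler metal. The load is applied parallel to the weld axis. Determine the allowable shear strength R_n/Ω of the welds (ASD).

R_n/Ω ≈ 231 kN

E55XX → F_EXX = 550 MPa.
Effective throat t_e = 0.707 × 6 = 4.242 mm.
Total length L = 330 mm; A_we = 4.242 × 330 = 1400 mm².
F_nw = 0.6 F_EXX = 0.6 × 550 = 330 MPa.
R_n = 330 × 1400 × 10⁻³ = 462 kN; R_n/Ω = 462/2.0 = 231 kN.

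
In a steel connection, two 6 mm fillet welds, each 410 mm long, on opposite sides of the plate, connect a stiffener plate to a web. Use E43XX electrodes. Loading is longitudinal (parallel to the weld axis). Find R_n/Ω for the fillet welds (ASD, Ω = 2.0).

E43XX → F_EXX = 430 MPa.
Effective throat t_e = 0.707 × 6 = 4.242 mm.
Total length L = 820 mm; A_we = 4.242 × 820 = 3478 mm².
F_nw = 0.6 F_EXX = 0.6 × 430 = 258 MPa.
R_n = 258 × 3478 × 10⁻³ = 897.4 kN; R_n/Ω = 897.4/2.0 = 448.7 kN.

R_n/Ω ≈ 449 kN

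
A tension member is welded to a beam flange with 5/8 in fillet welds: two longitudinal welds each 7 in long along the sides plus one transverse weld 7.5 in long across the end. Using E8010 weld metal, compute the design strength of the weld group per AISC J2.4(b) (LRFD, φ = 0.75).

E80XX → F_EXX = 80 ksi.
t_e = 0.707 × 0.625 = 0.4419 in.
R_nwl = 0.6 × 80 × 0.4419 × 14 = 296.9 kips (longitudinal, 2 welds).
R_nwt = 0.6 × 80 × 0.4419 × 7.5 = 159.1 kips (transverse, base value).
(i) R_nwl + R_nwt = 456 kips; (ii) 0.85 R_nwl + 1.5 R_nwt = 491 kips.
R_n = max = 491 kips [governs: (ii)]; φR_n = 368.3 kips.

φR_n ≈ 368 kips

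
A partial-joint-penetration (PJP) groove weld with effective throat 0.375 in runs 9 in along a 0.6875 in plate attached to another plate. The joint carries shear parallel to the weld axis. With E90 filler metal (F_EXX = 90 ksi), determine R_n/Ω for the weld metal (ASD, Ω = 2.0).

Effective throat (given) t_e = 0.375 in.
A_we = 0.375 × 9 = 3.375 in².
F_nw = 0.6 F_EXX = 54 ksi.
R_n/Ω = (54 × 3.375) / 2.0 = 91.12 kip.

R_n/Ω ≈ 91.1 kip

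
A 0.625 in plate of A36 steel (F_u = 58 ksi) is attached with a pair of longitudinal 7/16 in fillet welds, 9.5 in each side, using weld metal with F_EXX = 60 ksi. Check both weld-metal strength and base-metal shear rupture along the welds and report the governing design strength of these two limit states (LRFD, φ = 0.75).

φR_n ≈ 159 kip (weld metal governs)

t_e = 0.707 × 0.4375 = 0.3093 in; L = 19 in.
Weld metal: φR_n = 0.75 × 0.6 × 60 × 0.3093 × 19 = 158.7 kip.
Base metal (shear rupture): φR_n = 0.75 × 0.6 × 58 × 0.625 × 19 = 309.9 kip.
Governing: weld metal.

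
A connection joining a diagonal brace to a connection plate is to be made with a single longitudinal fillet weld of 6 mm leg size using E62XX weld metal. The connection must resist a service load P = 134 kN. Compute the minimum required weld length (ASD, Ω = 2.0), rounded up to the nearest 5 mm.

E62XX → F_EXX = 620 MPa.
Throat t_e = 0.707 × 6 = 4.242 mm.
r_n/Ω = (0.6 × 620 × 4.242) / 2.0 = 789 N/mm = 0.789 kN/mm.
L_req = P / (r_n/Ω) = 134 / 0.789 = 169.8 mm total.
Round up → use L = 170 mm.

L = 170 mm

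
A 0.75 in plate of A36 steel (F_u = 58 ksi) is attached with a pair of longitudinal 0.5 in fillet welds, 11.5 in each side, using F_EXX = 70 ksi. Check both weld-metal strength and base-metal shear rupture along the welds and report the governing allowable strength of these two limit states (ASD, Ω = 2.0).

t_e = 0.707 × 0.5 = 0.3535 in; L = 23 in.
Weld metal: R_n/Ω = (1/2.0) × 0.6 × 70 × 0.3535 × 23 = 170.7 kip.
Base metal (shear rupture): R_n/Ω = (1/2.0) × 0.6 × 58 × 0.75 × 23 = 300.1 kip.
Governing: weld metal.

R_n/Ω ≈ 171 kip (weld metal governs)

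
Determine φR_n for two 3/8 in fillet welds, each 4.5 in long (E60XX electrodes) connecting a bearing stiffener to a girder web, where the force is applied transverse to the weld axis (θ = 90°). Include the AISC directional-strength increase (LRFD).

φR_n ≈ 96.6 kip

E60XX → F_EXX = 60 ksi.
t_e = 0.707 × 0.375 = 0.2651 in; A_we = 0.2651 × 9 = 2.386 in².
Directional factor: 1.0 + 0.5 sin^1.5(90°) = 1.5.
F_nw = 0.6 × 60 × 1.5 = 54 ksi.
φR_n = 0.75 × 54 × 2.386 = 96.64 kip.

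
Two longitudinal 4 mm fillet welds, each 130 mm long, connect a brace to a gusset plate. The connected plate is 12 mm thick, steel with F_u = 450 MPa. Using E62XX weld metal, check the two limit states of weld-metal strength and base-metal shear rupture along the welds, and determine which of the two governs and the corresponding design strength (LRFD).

φR_n ≈ 205 kN (weld metal governs)

E62XX → F_EXX = 620 MPa.
t_e = 0.707 × 4 = 2.828 mm; L = 260 mm.
Weld metal: φR_n = 0.75 × 0.6 × 620 × 2.828 × 260 × 10⁻³ = 205.1 kN.
Base metal (shear rupture): φR_n = 0.75 × 0.6 × 450 × 12 × 260 × 10⁻³ = 631.8 kN.
Governing: weld metal.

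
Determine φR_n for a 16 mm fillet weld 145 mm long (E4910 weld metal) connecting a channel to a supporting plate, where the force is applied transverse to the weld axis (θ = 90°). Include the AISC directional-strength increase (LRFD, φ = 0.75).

E49XX → F_EXX = 490 MPa.
t_e = 0.707 × 16 = 11.31 mm; A_we = 11.31 × 145 = 1640 mm².
Directional factor: 1.0 + 0.5 sin^1.5(90°) = 1.5.
F_nw = 0.6 × 490 × 1.5 = 441 MPa.
φR_n = 0.75 × 441 × 1640 × 10⁻³ = 542.5 kN.

φR_n ≈ 543 kN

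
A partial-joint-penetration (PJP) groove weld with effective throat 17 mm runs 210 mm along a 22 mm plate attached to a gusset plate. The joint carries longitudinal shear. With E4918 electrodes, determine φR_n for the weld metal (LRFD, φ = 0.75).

φR_n ≈ 787 kN

E49XX → F_EXX = 490 MPa.
Effective throat (given) t_e = 17 mm.
A_we = 17 × 210 = 3570 mm².
F_nw = 0.6 F_EXX = 294 MPa.
φR_n = 0.75 × 294 × 3570 × 10⁻³ = 787.2 kN.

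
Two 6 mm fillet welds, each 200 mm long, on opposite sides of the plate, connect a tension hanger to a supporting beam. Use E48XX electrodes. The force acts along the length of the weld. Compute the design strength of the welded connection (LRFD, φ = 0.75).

E48XX → F_EXX = 480 MPa.
Effective throat t_e = 0.707 × 6 = 4.242 mm.
Total length L = 400 mm; A_we = 4.242 × 400 = 1697 mm².
F_nw = 0.6 F_EXX = 0.6 × 480 = 288 MPa.
φR_n = 0.75 × 288 × 1697 × 10⁻³ = 366.5 kN.

φR_n ≈ 367 kN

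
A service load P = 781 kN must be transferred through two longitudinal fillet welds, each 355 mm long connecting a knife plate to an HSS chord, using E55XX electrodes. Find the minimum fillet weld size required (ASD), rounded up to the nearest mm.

E55XX → F_EXX = 550 MPa.
Total weld length L = 710 mm.
Required throat t_e = P × Ω / (0.6 F_EXX × L) = 781 × 2.0 / (0.6 × 550 × 710 × 10⁻³) = 6.667 mm.
Required leg w = t_e / 0.707 = 9.43 mm → use 10 mm.

w = 10 mm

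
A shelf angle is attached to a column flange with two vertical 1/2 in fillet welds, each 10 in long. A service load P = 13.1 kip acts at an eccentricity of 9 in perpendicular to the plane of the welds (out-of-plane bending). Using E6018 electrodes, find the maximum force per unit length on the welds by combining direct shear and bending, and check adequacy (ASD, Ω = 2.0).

f_max ≈ 3.6 kip/in; adequate

E60XX → F_EXX = 60 ksi.
L_w = 2 × 10 = 20 in; section modulus (unit throat) S = 2 × L²/6 = 33.33 in².
Direct shear f_v = P/L_w = 13.1/20 = 0.655 kip/in.
Moment M = P × e = 13.1 × 9 = 117.9 kip·in; bending f_b = M/S = 3.537 kip/in.
f_max = √(f_v² + f_b²) = √(0.655² + 3.537²) = 3.597 kip/in.
r_n/Ω = (1/2.0) × 0.6 × 60 × (0.707 × 0.5) = 6.363 kip/in → adequate.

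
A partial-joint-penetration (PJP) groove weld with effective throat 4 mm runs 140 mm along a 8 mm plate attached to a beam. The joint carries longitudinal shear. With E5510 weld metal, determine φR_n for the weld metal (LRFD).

E55XX → F_EXX = 550 MPa.
Effective throat (given) t_e = 4 mm.
A_we = 4 × 140 = 560 mm².
F_nw = 0.6 F_EXX = 330 MPa.
φR_n = 0.75 × 330 × 560 × 10⁻³ = 138.6 kN.

φR_n ≈ 139 kN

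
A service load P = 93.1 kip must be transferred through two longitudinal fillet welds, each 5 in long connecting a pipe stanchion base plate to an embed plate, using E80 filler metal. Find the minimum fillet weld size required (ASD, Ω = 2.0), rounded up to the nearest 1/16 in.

w = 9/16 in

E80XX → F_EXX = 80 ksi.
Total weld length L = 10 in.
Required throat t_e = P × Ω / (0.6 F_EXX × L) = 93.1 × 2.0 / (0.6 × 80 × 10) = 0.3879 in.
Required leg w = t_e / 0.707 = 0.5487 in → use 9/16 in.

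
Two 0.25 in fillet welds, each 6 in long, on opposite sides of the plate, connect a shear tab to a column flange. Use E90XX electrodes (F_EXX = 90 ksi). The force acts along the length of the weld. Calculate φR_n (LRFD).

Effective throat t_e = 0.707 × 0.25 = 0.1767 in.
Total length L = 12 in; A_we = 0.1767 × 12 = 2.121 in².
F_nw = 0.6 F_EXX = 0.6 × 90 = 54 ksi.
φR_n = 0.75 × 54 × 2.121 = 85.9 kips.

φR_n ≈ 85.9 kips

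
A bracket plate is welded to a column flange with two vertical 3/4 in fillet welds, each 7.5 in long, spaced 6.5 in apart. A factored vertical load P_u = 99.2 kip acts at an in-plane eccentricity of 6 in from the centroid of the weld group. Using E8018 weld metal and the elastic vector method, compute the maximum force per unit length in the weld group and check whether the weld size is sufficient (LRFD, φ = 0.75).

f_max ≈ 18 kip/in; adequate

E80XX → F_EXX = 80 ksi.
Total weld length L_w = 15 in. Treat welds as unit-width lines.
Polar moment about centroid: J = 2[d³/12 + d(b/2)²] = 2[7.5³/12 + 7.5×3.25²] = 228.8 in³.
Direct shear f_v = P/L_w = 99.2 / 15 = 6.613 kip/in (vertical).
Torsion M = P·e = 99.2 × 6 = 595.2 kip·in.
Critical point at (x, y) = (3.25, 3.75) from centroid. f_tx = M·y/J = 9.757 kip/in; f_ty = M·x/J = 8.456 kip/in.
Resultant f_max = √[f_tx² + (f_v + f_ty)²] = √[9.757² + (6.613 + 8.456)²] = 17.95 kip/in.
Capacity per unit length: φr_n = 0.75 × 0.6 × 80 × (0.707 × 0.75) = 19.09 kip/in.
17.95 ≤ 19.09 → adequate.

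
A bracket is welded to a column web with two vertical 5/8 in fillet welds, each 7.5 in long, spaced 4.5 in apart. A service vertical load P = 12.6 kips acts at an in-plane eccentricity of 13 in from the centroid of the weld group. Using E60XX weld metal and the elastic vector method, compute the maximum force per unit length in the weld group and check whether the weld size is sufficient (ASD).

E60XX → F_EXX = 60 ksi.
Total weld length L_w = 15 in. Treat welds as unit-width lines.
Polar moment about centroid: J = 2[d³/12 + d(b/2)²] = 2[7.5³/12 + 7.5×2.25²] = 146.2 in³.
Direct shear f_v = P/L_w = 12.6 / 15 = 0.84 kip/in (vertical).
Torsion M = P·e = 12.6 × 13 = 163.8 kip·in.
Critical point at (x, y) = (2.25, 3.75) from centroid. f_tx = M·y/J = 4.2 kip/in; f_ty = M·x/J = 2.52 kip/in.
Resultant f_max = √[f_tx² + (f_v + f_ty)²] = √[4.2² + (0.84 + 2.52)²] = 5.379 kip/in.
Capacity per unit length: r_n/Ω = (1/2.0) × 0.6 × 60 × (0.707 × 0.625) = 7.954 kip/in.
5.379 ≤ 7.954 → adequate.

f_max ≈ 5.38 kip/in; adequate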